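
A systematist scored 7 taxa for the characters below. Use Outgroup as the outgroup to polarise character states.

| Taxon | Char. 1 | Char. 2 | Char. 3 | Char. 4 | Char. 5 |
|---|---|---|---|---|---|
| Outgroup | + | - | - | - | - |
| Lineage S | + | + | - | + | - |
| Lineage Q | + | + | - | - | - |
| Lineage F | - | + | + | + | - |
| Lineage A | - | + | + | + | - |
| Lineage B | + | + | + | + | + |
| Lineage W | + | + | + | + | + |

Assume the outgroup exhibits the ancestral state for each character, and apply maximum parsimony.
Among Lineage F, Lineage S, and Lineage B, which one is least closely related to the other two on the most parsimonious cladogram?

Lineage S

Character polarity is set by the outgroup: the derived state is whichever differs from the outgroup's state, so for Char. 1 the derived state is '-', and for the remaining characters it is '+'.
Char. 1: derived state '-' in Lineage A and Lineage F only — synapomorphy for {Lineage A, Lineage F}.
Char. 2 (derived state '+') is shared by all ingroup taxa — unites the whole ingroup.
Char. 3: derived state '+' in Lineage A, Lineage B, Lineage F, and Lineage W only — synapomorphy for {Lineage A, Lineage B, Lineage F, Lineage W}.
Only Lineage A, Lineage B, Lineage F, Lineage S, and Lineage W show the derived state '+' for Char. 4, supporting them as a clade.
Char. 5: derived state '+' in Lineage B and Lineage W only — synapomorphy for {Lineage B, Lineage W}.
Most parsimonious ingroup topology: ((Lineage S,((Lineage F,Lineage A),(Lineage B,Lineage W))),Lineage Q).
Lineage B and Lineage F share a more recent common ancestor with each other than either does with Lineage S, so Lineage S is the least closely related of the three.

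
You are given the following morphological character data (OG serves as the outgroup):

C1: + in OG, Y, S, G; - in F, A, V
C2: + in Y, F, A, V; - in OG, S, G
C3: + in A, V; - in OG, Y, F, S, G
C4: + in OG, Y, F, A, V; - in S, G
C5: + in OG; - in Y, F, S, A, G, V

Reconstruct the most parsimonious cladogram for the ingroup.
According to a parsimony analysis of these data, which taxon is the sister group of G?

Character polarity is set by the outgroup: the derived state is whichever differs from the outgroup's state, so for C1, C4, C5 the derived state is '-', and for the remaining characters it is '+'.
C1: derived state '-' in A, F, and V only — synapomorphy for {A, F, V}.
C2: derived state '+' in A, F, V, and Y only — synapomorphy for {A, F, V, Y}.
C3 (derived state '+') is shared by A and V — a synapomorphy uniting that clade.
Only G and S show the derived state '-' for C4, supporting them as a clade.
C5 (derived state '-') is shared by all ingroup taxa — unites the whole ingroup.
Most parsimonious ingroup topology: ((Y,(F,(A,V))),(S,G)).
G and S form a cherry on this tree, so they are sister taxa.

S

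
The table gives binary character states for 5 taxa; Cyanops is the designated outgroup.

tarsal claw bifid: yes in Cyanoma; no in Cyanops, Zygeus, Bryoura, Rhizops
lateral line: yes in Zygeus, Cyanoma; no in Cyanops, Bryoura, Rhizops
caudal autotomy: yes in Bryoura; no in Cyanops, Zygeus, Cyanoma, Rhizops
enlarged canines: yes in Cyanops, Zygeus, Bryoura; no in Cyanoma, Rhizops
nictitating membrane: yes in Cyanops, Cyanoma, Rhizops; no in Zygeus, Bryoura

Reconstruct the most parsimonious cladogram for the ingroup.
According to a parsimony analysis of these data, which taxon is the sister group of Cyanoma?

Rhizops

Character polarity is set by the outgroup: the derived state is whichever differs from the outgroup's state, so for enlarged canines, nictitating membrane the derived state is 'no', and for the remaining characters it is 'yes'.
tarsal claw bifid (derived state 'yes') is unique to Cyanoma (autapomorphy; uninformative for grouping).
lateral line groups Cyanoma and Zygeus, which is incompatible with the clades supported by the remaining characters; treating it as convergent (homoplasy) costs fewer steps than any alternative tree.
caudal autotomy (derived state 'yes') is unique to Bryoura (autapomorphy; uninformative for grouping).
Only Cyanoma and Rhizops show the derived state 'no' for enlarged canines, supporting them as a clade.
Only Bryoura and Zygeus show the derived state 'no' for nictitating membrane, supporting them as a clade.
Most parsimonious ingroup topology: ((Zygeus,Bryoura),(Cyanoma,Rhizops)).
Cyanoma and Rhizops form a cherry on this tree, so they are sister taxa.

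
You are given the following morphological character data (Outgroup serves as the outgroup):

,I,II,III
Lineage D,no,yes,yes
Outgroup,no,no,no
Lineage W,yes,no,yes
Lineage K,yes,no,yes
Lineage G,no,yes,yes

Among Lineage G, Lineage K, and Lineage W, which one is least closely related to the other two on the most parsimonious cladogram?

The outgroup has state 'no' for every character, so 'yes' is the derived state throughout.
I (derived state 'yes') is shared by Lineage K and Lineage W — a synapomorphy uniting that clade.
II (derived state 'yes') is shared by Lineage D and Lineage G — a synapomorphy uniting that clade.
III (derived state 'yes') is shared by all ingroup taxa — unites the whole ingroup.
Most parsimonious ingroup topology: ((Lineage K,Lineage W),(Lineage D,Lineage G)).
Lineage K and Lineage W share a more recent common ancestor with each other than either does with Lineage G, so Lineage G is the least closely related of the three.

Lineage G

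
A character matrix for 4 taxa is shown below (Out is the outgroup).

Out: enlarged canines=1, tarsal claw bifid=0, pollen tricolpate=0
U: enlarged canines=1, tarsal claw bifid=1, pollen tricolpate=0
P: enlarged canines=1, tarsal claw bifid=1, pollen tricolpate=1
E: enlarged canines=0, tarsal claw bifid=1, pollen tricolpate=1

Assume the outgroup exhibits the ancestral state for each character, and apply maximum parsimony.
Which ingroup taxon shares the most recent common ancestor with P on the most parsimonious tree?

E

Character polarity is set by the outgroup: the derived state is whichever differs from the outgroup's state, so for enlarged canines the derived state is '0', and for the remaining characters it is '1'.
enlarged canines (derived state '0') is unique to E (autapomorphy; uninformative for grouping).
All ingroup taxa share the derived state '1' for tarsal claw bifid; it defines the ingroup but does not resolve relationships within it.
Only E and P show the derived state '1' for pollen tricolpate, supporting them as a clade.
Most parsimonious ingroup topology: (U,(P,E)).
P and E form a cherry on this tree, so they are sister taxa.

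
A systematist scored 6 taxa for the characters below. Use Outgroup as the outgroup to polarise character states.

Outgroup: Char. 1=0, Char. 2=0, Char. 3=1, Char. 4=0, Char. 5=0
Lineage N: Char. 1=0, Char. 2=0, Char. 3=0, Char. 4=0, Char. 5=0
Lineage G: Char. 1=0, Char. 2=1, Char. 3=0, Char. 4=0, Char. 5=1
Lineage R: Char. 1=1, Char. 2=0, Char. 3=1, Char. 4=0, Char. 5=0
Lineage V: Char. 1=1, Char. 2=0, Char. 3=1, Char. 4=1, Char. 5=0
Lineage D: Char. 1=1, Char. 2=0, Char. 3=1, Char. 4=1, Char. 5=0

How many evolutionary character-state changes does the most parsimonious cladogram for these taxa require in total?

Character polarity is set by the outgroup: the derived state is whichever differs from the outgroup's state, so for Char. 3 the derived state is '0', and for the remaining characters it is '1'.
Char. 1 (derived state '1') is shared by Lineage D, Lineage R, and Lineage V — a synapomorphy uniting that clade.
Char. 2 (derived state '1') is unique to Lineage G (autapomorphy; uninformative for grouping).
Char. 3: derived state '0' in Lineage G and Lineage N only — synapomorphy for {Lineage G, Lineage N}.
Char. 4 (derived state '1') is shared by Lineage D and Lineage V — a synapomorphy uniting that clade.
Char. 5: derived state '1' in Lineage G only — an autapomorphy, so it tells us nothing about relationships among taxa.
Most parsimonious ingroup topology: ((Lineage N,Lineage G),(Lineage R,(Lineage V,Lineage D))).
Changes per character on this tree: Char. 1: 1; Char. 2: 1; Char. 3: 1; Char. 4: 1; Char. 5: 1.
Total = 5.

5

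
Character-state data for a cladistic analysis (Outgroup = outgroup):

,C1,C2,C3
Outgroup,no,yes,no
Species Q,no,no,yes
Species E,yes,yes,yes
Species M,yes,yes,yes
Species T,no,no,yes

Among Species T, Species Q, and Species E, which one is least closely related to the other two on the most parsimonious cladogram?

Character polarity is set by the outgroup: the derived state is whichever differs from the outgroup's state, so for C2 the derived state is 'no', and for the remaining characters it is 'yes'.
Only Species E and Species M show the derived state 'yes' for C1, supporting them as a clade.
Only Species Q and Species T show the derived state 'no' for C2, supporting them as a clade.
All ingroup taxa share the derived state 'yes' for C3; it defines the ingroup but does not resolve relationships within it.
Most parsimonious ingroup topology: ((Species Q,Species T),(Species E,Species M)).
Species Q and Species T share a more recent common ancestor with each other than either does with Species E, so Species E is the least closely related of the three.

Species E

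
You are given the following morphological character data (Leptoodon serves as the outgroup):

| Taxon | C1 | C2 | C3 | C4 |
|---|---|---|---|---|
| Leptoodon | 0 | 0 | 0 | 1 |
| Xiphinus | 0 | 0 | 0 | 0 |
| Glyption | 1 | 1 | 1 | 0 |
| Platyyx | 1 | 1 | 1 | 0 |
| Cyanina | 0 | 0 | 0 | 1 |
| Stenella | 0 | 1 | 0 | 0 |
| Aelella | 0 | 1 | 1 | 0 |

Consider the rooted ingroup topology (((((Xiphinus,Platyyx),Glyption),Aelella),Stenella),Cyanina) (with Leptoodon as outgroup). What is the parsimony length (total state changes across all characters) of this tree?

Map each character onto (((((Xiphinus,Platyyx),Glyption),Aelella),Stenella),Cyanina) (rooted by Leptoodon) and count the minimum state changes it requires (Fitch parsimony):
C1: 2; C2: 2; C3: 2; C4: 1.
Total tree length = 7.

7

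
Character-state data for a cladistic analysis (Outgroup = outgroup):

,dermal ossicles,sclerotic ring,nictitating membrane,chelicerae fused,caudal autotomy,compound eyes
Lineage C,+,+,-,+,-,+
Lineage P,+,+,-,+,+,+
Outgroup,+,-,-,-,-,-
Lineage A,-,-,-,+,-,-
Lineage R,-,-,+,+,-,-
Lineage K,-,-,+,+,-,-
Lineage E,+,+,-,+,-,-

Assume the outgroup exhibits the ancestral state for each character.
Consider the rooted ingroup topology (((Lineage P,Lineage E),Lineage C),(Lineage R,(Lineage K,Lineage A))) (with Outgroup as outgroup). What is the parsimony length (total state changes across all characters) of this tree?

Map each character onto (((Lineage P,Lineage E),Lineage C),(Lineage R,(Lineage K,Lineage A))) (rooted by Outgroup) and count the minimum state changes it requires (Fitch parsimony):
dermal ossicles: 1; sclerotic ring: 1; nictitating membrane: 2; chelicerae fused: 1; caudal autotomy: 1; compound eyes: 2.
Total tree length = 8.

8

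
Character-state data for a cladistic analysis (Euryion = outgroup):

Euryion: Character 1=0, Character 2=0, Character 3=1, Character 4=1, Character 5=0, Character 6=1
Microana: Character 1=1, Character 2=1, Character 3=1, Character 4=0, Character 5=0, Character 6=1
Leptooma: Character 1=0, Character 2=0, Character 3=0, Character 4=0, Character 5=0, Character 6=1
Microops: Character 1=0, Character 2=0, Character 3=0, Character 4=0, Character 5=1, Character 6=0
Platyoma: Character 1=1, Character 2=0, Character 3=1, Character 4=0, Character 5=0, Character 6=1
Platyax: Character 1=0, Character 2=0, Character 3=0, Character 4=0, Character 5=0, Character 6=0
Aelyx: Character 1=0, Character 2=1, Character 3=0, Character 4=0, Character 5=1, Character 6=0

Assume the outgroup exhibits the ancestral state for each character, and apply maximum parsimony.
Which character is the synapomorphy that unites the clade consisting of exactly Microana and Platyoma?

Character polarity is set by the outgroup: the derived state is whichever differs from the outgroup's state, so for Character 3, Character 4, Character 6 the derived state is '0', and for the remaining characters it is '1'.
Character 1 (derived state '1') is shared by Microana and Platyoma — a synapomorphy uniting that clade.
Character 2 (state '1') occurs in Aelyx and Microana but conflicts with the nesting implied by the other characters — most parsimoniously interpreted as homoplasy.
Character 3 (derived state '0') is shared by Aelyx, Leptooma, Microops, and Platyax — a synapomorphy uniting that clade.
All ingroup taxa share the derived state '0' for Character 4; it defines the ingroup but does not resolve relationships within it.
Only Aelyx and Microops show the derived state '1' for Character 5, supporting them as a clade.
Only Aelyx, Microops, and Platyax show the derived state '0' for Character 6, supporting them as a clade.
Most parsimonious ingroup topology: ((Microana,Platyoma),(Leptooma,((Microops,Aelyx),Platyax))).
The clade {Microana, Platyoma} is supported by Character 1: its derived state '1' occurs in exactly those taxa and in no other taxon (including the outgroup).

Character 1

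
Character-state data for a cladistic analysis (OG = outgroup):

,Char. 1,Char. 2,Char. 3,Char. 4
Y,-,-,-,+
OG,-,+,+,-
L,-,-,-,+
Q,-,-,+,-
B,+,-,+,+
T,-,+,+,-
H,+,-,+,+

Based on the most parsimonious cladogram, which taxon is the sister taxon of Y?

L

Character polarity is set by the outgroup: the derived state is whichever differs from the outgroup's state, so for Char. 2, Char. 3 the derived state is '-', and for the remaining characters it is '+'.
Only B and H show the derived state '+' for Char. 1, supporting them as a clade.
Char. 2: derived state '-' in B, H, L, Q, and Y only — synapomorphy for {B, H, L, Q, Y}.
Only L and Y show the derived state '-' for Char. 3, supporting them as a clade.
Only B, H, L, and Y show the derived state '+' for Char. 4, supporting them as a clade.
Most parsimonious ingroup topology: ((((L,Y),(H,B)),Q),T).
Y and L form a cherry on this tree, so they are sister taxa.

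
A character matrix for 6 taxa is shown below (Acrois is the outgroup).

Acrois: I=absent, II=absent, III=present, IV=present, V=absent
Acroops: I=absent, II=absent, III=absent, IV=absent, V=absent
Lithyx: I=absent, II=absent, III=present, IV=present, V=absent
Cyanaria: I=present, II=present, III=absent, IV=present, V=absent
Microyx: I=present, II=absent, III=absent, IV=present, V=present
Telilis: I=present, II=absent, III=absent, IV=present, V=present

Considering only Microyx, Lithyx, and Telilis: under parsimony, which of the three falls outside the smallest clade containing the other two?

Character polarity is set by the outgroup: the derived state is whichever differs from the outgroup's state, so for III, IV the derived state is 'absent', and for the remaining characters it is 'present'.
I (derived state 'present') is shared by Cyanaria, Microyx, and Telilis — a synapomorphy uniting that clade.
II: derived state 'present' in Cyanaria only — an autapomorphy, so it tells us nothing about relationships among taxa.
III: derived state 'absent' in Acroops, Cyanaria, Microyx, and Telilis only — synapomorphy for {Acroops, Cyanaria, Microyx, Telilis}.
IV: derived state 'absent' in Acroops only — an autapomorphy, so it tells us nothing about relationships among taxa.
V: derived state 'present' in Microyx and Telilis only — synapomorphy for {Microyx, Telilis}.
Most parsimonious ingroup topology: ((Acroops,(Cyanaria,(Microyx,Telilis))),Lithyx).
Telilis and Microyx share a more recent common ancestor with each other than either does with Lithyx, so Lithyx is the least closely related of the three.

Lithyx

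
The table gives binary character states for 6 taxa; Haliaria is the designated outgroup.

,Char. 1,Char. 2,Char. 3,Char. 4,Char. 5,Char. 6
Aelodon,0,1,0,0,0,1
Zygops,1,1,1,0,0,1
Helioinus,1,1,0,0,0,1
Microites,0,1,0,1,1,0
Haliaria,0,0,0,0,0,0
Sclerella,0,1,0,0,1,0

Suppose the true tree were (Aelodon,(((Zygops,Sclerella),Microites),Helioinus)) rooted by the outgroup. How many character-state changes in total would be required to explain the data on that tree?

Map each character onto (Aelodon,(((Zygops,Sclerella),Microites),Helioinus)) (rooted by Haliaria) and count the minimum state changes it requires (Fitch parsimony):
Char. 1: 2; Char. 2: 1; Char. 3: 1; Char. 4: 1; Char. 5: 2; Char. 6: 3.
Total tree length = 10.

10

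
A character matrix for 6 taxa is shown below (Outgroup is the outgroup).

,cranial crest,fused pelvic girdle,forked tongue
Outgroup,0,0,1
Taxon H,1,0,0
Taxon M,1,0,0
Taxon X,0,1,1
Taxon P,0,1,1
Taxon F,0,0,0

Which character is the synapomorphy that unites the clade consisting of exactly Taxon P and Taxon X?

Character polarity is set by the outgroup: the derived state is whichever differs from the outgroup's state, so for forked tongue the derived state is '0', and for the remaining characters it is '1'.
cranial crest: derived state '1' in Taxon H and Taxon M only — synapomorphy for {Taxon H, Taxon M}.
Only Taxon P and Taxon X show the derived state '1' for fused pelvic girdle, supporting them as a clade.
forked tongue (derived state '0') is shared by Taxon F, Taxon H, and Taxon M — a synapomorphy uniting that clade.
Most parsimonious ingroup topology: (((Taxon H,Taxon M),Taxon F),(Taxon X,Taxon P)).
The clade {Taxon P, Taxon X} is supported by fused pelvic girdle: its derived state '1' occurs in exactly those taxa and in no other taxon (including the outgroup).

fused pelvic girdle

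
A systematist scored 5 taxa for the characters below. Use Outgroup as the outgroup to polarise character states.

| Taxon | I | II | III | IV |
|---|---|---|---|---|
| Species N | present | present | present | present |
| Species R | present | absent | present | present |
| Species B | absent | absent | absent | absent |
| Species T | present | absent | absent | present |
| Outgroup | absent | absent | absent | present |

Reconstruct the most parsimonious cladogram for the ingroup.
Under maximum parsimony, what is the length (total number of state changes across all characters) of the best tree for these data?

Character polarity is set by the outgroup: the derived state is whichever differs from the outgroup's state, so for IV the derived state is 'absent', and for the remaining characters it is 'present'.
I (derived state 'present') is shared by Species N, Species R, and Species T — a synapomorphy uniting that clade.
II (derived state 'present') is unique to Species N (autapomorphy; uninformative for grouping).
Only Species N and Species R show the derived state 'present' for III, supporting them as a clade.
IV: derived state 'absent' in Species B only — an autapomorphy, so it tells us nothing about relationships among taxa.
Most parsimonious ingroup topology: ((Species T,(Species R,Species N)),Species B).
Changes per character on this tree: I: 1; II: 1; III: 1; IV: 1.
Total = 4.

4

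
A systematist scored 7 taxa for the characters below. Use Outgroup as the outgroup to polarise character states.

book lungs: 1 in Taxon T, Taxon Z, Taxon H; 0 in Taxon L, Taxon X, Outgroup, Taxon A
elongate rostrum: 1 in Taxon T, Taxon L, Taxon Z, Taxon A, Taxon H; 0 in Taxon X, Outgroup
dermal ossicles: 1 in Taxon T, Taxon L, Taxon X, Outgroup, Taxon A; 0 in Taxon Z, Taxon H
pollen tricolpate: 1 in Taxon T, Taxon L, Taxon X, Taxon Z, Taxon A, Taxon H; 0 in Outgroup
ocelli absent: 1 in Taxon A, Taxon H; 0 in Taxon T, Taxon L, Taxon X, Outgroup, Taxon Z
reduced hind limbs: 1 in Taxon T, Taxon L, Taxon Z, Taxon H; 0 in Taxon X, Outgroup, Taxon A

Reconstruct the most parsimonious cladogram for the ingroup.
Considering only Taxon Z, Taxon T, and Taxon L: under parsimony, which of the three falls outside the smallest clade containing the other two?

Taxon L

Character polarity is set by the outgroup: the derived state is whichever differs from the outgroup's state, so for dermal ossicles the derived state is '0', and for the remaining characters it is '1'.
book lungs (derived state '1') is shared by Taxon H, Taxon T, and Taxon Z — a synapomorphy uniting that clade.
elongate rostrum: derived state '1' in Taxon A, Taxon H, Taxon L, Taxon T, and Taxon Z only — synapomorphy for {Taxon A, Taxon H, Taxon L, Taxon T, Taxon Z}.
dermal ossicles (derived state '0') is shared by Taxon H and Taxon Z — a synapomorphy uniting that clade.
All ingroup taxa share the derived state '1' for pollen tricolpate; it defines the ingroup but does not resolve relationships within it.
ocelli absent (state '1') occurs in Taxon A and Taxon H but conflicts with the nesting implied by the other characters — most parsimoniously interpreted as homoplasy.
reduced hind limbs: derived state '1' in Taxon H, Taxon L, Taxon T, and Taxon Z only — synapomorphy for {Taxon H, Taxon L, Taxon T, Taxon Z}.
Most parsimonious ingroup topology: (((((Taxon Z,Taxon H),Taxon T),Taxon L),Taxon A),Taxon X).
Taxon T and Taxon Z share a more recent common ancestor with each other than either does with Taxon L, so Taxon L is the least closely related of the three.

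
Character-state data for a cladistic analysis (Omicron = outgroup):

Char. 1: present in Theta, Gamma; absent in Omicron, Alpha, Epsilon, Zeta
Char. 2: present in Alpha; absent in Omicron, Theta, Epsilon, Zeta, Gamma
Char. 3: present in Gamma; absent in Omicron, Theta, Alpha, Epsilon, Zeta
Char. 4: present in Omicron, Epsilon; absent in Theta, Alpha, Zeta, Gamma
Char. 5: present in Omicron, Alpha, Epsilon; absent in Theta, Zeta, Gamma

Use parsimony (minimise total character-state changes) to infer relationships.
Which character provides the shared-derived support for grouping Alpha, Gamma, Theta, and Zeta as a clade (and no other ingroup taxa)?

Char. 4

Character polarity is set by the outgroup: the derived state is whichever differs from the outgroup's state, so for Char. 4, Char. 5 the derived state is 'absent', and for the remaining characters it is 'present'.
Char. 1 (derived state 'present') is shared by Gamma and Theta — a synapomorphy uniting that clade.
Char. 2: derived state 'present' in Alpha only — an autapomorphy, so it tells us nothing about relationships among taxa.
Char. 3: derived state 'present' in Gamma only — an autapomorphy, so it tells us nothing about relationships among taxa.
Only Alpha, Gamma, Theta, and Zeta show the derived state 'absent' for Char. 4, supporting them as a clade.
Char. 5: derived state 'absent' in Gamma, Theta, and Zeta only — synapomorphy for {Gamma, Theta, Zeta}.
Most parsimonious ingroup topology: ((((Theta,Gamma),Zeta),Alpha),Epsilon).
The clade {Alpha, Gamma, Theta, Zeta} is supported by Char. 4: its derived state 'absent' occurs in exactly those taxa and in no other taxon (including the outgroup).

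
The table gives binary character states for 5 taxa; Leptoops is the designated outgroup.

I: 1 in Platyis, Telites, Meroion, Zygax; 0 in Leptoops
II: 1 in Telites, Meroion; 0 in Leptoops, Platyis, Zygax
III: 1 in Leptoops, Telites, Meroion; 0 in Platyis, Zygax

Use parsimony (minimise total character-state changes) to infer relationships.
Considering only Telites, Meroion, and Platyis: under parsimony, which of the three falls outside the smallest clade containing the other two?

Character polarity is set by the outgroup: the derived state is whichever differs from the outgroup's state, so for III the derived state is '0', and for the remaining characters it is '1'.
I (derived state '1') is shared by all ingroup taxa — unites the whole ingroup.
II (derived state '1') is shared by Meroion and Telites — a synapomorphy uniting that clade.
Only Platyis and Zygax show the derived state '0' for III, supporting them as a clade.
Most parsimonious ingroup topology: ((Platyis,Zygax),(Telites,Meroion)).
Meroion and Telites share a more recent common ancestor with each other than either does with Platyis, so Platyis is the least closely related of the three.

Platyis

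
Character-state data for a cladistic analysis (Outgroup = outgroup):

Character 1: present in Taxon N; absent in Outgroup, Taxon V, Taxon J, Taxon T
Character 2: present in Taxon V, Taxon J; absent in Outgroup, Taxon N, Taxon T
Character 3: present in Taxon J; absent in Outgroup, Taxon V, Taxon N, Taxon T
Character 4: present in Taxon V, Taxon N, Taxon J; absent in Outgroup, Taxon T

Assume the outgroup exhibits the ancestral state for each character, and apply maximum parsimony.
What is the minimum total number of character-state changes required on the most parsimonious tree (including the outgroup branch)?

The outgroup has state 'absent' for every character, so 'present' is the derived state throughout.
Character 1 (derived state 'present') is unique to Taxon N (autapomorphy; uninformative for grouping).
Only Taxon J and Taxon V show the derived state 'present' for Character 2, supporting them as a clade.
Character 3: derived state 'present' in Taxon J only — an autapomorphy, so it tells us nothing about relationships among taxa.
Character 4 (derived state 'present') is shared by Taxon J, Taxon N, and Taxon V — a synapomorphy uniting that clade.
Most parsimonious ingroup topology: (((Taxon V,Taxon J),Taxon N),Taxon T).
Changes per character on this tree: Character 1: 1; Character 2: 1; Character 3: 1; Character 4: 1.
Total = 4.

4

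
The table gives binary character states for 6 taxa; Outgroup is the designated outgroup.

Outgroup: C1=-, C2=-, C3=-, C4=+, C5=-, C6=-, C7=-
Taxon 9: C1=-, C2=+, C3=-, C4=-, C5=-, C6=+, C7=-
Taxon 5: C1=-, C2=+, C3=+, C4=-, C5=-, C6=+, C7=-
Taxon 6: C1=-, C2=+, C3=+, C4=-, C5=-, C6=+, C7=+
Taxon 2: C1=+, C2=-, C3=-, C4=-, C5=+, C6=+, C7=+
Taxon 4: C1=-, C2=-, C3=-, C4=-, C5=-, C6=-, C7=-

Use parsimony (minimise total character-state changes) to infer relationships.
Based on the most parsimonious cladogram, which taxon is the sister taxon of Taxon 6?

Character polarity is set by the outgroup: the derived state is whichever differs from the outgroup's state, so for C4 the derived state is '-', and for the remaining characters it is '+'.
C1 (derived state '+') is unique to Taxon 2 (autapomorphy; uninformative for grouping).
C2 (derived state '+') is shared by Taxon 5, Taxon 6, and Taxon 9 — a synapomorphy uniting that clade.
C3: derived state '+' in Taxon 5 and Taxon 6 only — synapomorphy for {Taxon 5, Taxon 6}.
C4 (derived state '-') is shared by all ingroup taxa — unites the whole ingroup.
C5: derived state '+' in Taxon 2 only — an autapomorphy, so it tells us nothing about relationships among taxa.
Only Taxon 2, Taxon 5, Taxon 6, and Taxon 9 show the derived state '+' for C6, supporting them as a clade.
C7 (state '+') occurs in Taxon 2 and Taxon 6 but conflicts with the nesting implied by the other characters — most parsimoniously interpreted as homoplasy.
Most parsimonious ingroup topology: (((Taxon 9,(Taxon 5,Taxon 6)),Taxon 2),Taxon 4).
Taxon 6 and Taxon 5 form a cherry on this tree, so they are sister taxa.

Taxon 5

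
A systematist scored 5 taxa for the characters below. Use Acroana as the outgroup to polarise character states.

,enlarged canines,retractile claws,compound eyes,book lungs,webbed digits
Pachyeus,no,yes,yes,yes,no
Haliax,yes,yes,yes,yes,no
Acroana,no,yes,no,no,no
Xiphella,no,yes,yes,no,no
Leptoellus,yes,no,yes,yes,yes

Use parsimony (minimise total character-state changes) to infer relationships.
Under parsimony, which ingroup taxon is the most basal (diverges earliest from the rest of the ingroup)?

Character polarity is set by the outgroup: the derived state is whichever differs from the outgroup's state, so for retractile claws the derived state is 'no', and for the remaining characters it is 'yes'.
enlarged canines: derived state 'yes' in Haliax and Leptoellus only — synapomorphy for {Haliax, Leptoellus}.
retractile claws: derived state 'no' in Leptoellus only — an autapomorphy, so it tells us nothing about relationships among taxa.
compound eyes (derived state 'yes') is shared by all ingroup taxa — unites the whole ingroup.
book lungs (derived state 'yes') is shared by Haliax, Leptoellus, and Pachyeus — a synapomorphy uniting that clade.
webbed digits: derived state 'yes' in Leptoellus only — an autapomorphy, so it tells us nothing about relationships among taxa.
Most parsimonious ingroup topology: (Xiphella,((Haliax,Leptoellus),Pachyeus)).
Xiphella is sister to the clade containing all other ingroup taxa, so it is the earliest-diverging (most basal) ingroup lineage.

Xiphella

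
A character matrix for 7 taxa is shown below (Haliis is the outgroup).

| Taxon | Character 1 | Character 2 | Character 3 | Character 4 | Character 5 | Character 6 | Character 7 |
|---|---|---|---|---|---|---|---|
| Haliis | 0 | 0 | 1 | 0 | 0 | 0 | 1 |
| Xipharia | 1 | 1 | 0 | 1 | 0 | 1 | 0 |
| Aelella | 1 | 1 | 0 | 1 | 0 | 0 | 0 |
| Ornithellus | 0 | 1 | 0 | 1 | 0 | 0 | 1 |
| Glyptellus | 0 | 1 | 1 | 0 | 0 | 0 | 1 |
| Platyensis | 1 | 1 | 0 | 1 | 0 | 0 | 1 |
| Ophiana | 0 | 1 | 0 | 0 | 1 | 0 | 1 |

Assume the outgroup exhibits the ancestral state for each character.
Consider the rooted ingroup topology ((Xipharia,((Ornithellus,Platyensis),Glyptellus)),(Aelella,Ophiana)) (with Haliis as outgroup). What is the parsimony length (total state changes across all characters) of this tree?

Map each character onto ((Xipharia,((Ornithellus,Platyensis),Glyptellus)),(Aelella,Ophiana)) (rooted by Haliis) and count the minimum state changes it requires (Fitch parsimony):
Character 1: 3; Character 2: 1; Character 3: 2; Character 4: 3; Character 5: 1; Character 6: 1; Character 7: 2.
Total tree length = 13.

13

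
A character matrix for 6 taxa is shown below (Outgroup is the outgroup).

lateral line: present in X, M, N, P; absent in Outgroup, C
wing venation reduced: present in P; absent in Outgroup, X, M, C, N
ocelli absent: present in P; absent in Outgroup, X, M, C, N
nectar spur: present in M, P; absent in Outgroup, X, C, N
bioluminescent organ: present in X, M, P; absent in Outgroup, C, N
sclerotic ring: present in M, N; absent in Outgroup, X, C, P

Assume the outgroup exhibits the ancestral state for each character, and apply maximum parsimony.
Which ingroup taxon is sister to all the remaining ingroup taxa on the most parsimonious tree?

C

The outgroup has state 'absent' for every character, so 'present' is the derived state throughout.
lateral line: derived state 'present' in M, N, P, and X only — synapomorphy for {M, N, P, X}.
wing venation reduced (derived state 'present') is unique to P (autapomorphy; uninformative for grouping).
ocelli absent: derived state 'present' in P only — an autapomorphy, so it tells us nothing about relationships among taxa.
nectar spur: derived state 'present' in M and P only — synapomorphy for {M, P}.
bioluminescent organ: derived state 'present' in M, P, and X only — synapomorphy for {M, P, X}.
sclerotic ring (state 'present') occurs in M and N but conflicts with the nesting implied by the other characters — most parsimoniously interpreted as homoplasy.
Most parsimonious ingroup topology: (((X,(M,P)),N),C).
C is sister to the clade containing all other ingroup taxa, so it is the earliest-diverging (most basal) ingroup lineage.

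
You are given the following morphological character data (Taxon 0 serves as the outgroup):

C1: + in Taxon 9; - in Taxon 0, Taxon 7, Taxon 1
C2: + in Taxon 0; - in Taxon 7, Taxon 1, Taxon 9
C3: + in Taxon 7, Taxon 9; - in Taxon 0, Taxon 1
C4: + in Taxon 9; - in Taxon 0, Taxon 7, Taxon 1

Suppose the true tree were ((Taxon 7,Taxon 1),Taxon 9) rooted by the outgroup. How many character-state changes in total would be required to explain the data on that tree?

5

Map each character onto ((Taxon 7,Taxon 1),Taxon 9) (rooted by Taxon 0) and count the minimum state changes it requires (Fitch parsimony):
C1: 1; C2: 1; C3: 2; C4: 1.
Total tree length = 5.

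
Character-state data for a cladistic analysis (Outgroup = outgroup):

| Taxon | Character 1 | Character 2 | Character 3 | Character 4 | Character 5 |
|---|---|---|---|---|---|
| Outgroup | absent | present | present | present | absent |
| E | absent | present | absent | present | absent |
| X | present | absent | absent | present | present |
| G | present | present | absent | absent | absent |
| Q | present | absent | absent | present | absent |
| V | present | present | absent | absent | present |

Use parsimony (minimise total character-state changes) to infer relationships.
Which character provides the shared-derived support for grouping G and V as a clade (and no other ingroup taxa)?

Character polarity is set by the outgroup: the derived state is whichever differs from the outgroup's state, so for Character 2, Character 3, Character 4 the derived state is 'absent', and for the remaining characters it is 'present'.
Character 1 (derived state 'present') is shared by G, Q, V, and X — a synapomorphy uniting that clade.
Character 2 (derived state 'absent') is shared by Q and X — a synapomorphy uniting that clade.
All ingroup taxa share the derived state 'absent' for Character 3; it defines the ingroup but does not resolve relationships within it.
Character 4: derived state 'absent' in G and V only — synapomorphy for {G, V}.
Character 5 (state 'present') occurs in V and X but conflicts with the nesting implied by the other characters — most parsimoniously interpreted as homoplasy.
Most parsimonious ingroup topology: (E,((X,Q),(G,V))).
The clade {G, V} is supported by Character 4: its derived state 'absent' occurs in exactly those taxa and in no other taxon (including the outgroup).

Character 4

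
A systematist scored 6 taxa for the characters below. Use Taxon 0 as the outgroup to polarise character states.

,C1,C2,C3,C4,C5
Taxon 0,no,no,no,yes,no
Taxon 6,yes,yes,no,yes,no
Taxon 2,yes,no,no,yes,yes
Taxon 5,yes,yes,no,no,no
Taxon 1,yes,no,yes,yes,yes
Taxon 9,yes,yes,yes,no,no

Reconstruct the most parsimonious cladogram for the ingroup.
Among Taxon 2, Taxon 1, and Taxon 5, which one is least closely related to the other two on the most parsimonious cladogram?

Taxon 5

Character polarity is set by the outgroup: the derived state is whichever differs from the outgroup's state, so for C4 the derived state is 'no', and for the remaining characters it is 'yes'.
All ingroup taxa share the derived state 'yes' for C1; it defines the ingroup but does not resolve relationships within it.
Only Taxon 5, Taxon 6, and Taxon 9 show the derived state 'yes' for C2, supporting them as a clade.
C3 groups Taxon 1 and Taxon 9, which is incompatible with the clades supported by the remaining characters; treating it as convergent (homoplasy) costs fewer steps than any alternative tree.
C4 (derived state 'no') is shared by Taxon 5 and Taxon 9 — a synapomorphy uniting that clade.
Only Taxon 1 and Taxon 2 show the derived state 'yes' for C5, supporting them as a clade.
Most parsimonious ingroup topology: ((Taxon 6,(Taxon 5,Taxon 9)),(Taxon 2,Taxon 1)).
Taxon 2 and Taxon 1 share a more recent common ancestor with each other than either does with Taxon 5, so Taxon 5 is the least closely related of the three.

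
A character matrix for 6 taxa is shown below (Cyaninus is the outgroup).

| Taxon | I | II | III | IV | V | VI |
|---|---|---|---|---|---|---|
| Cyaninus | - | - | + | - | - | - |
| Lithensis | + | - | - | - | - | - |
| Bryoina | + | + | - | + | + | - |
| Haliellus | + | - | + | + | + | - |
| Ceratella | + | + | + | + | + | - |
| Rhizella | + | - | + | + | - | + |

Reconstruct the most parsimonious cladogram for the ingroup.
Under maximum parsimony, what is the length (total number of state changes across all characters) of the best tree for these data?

7

Character polarity is set by the outgroup: the derived state is whichever differs from the outgroup's state, so for III the derived state is '-', and for the remaining characters it is '+'.
I (derived state '+') is shared by all ingroup taxa — unites the whole ingroup.
Only Bryoina and Ceratella show the derived state '+' for II, supporting them as a clade.
III (state '-') occurs in Bryoina and Lithensis but conflicts with the nesting implied by the other characters — most parsimoniously interpreted as homoplasy.
IV: derived state '+' in Bryoina, Ceratella, Haliellus, and Rhizella only — synapomorphy for {Bryoina, Ceratella, Haliellus, Rhizella}.
V (derived state '+') is shared by Bryoina, Ceratella, and Haliellus — a synapomorphy uniting that clade.
VI: derived state '+' in Rhizella only — an autapomorphy, so it tells us nothing about relationships among taxa.
Most parsimonious ingroup topology: (Lithensis,(((Bryoina,Ceratella),Haliellus),Rhizella)).
Changes per character on this tree: I: 1; II: 1; III: 2; IV: 1; V: 1; VI: 1.
Total = 7.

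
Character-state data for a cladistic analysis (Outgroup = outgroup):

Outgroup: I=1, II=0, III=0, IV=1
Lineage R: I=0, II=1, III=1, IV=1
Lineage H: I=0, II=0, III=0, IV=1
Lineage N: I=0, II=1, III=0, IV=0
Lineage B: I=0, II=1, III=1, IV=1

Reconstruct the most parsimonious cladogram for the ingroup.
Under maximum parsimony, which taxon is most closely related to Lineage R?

Character polarity is set by the outgroup: the derived state is whichever differs from the outgroup's state, so for I, IV the derived state is '0', and for the remaining characters it is '1'.
All ingroup taxa share the derived state '0' for I; it defines the ingroup but does not resolve relationships within it.
Only Lineage B, Lineage N, and Lineage R show the derived state '1' for II, supporting them as a clade.
III (derived state '1') is shared by Lineage B and Lineage R — a synapomorphy uniting that clade.
IV (derived state '0') is unique to Lineage N (autapomorphy; uninformative for grouping).
Most parsimonious ingroup topology: (((Lineage R,Lineage B),Lineage N),Lineage H).
Lineage R and Lineage B form a cherry on this tree, so they are sister taxa.

Lineage B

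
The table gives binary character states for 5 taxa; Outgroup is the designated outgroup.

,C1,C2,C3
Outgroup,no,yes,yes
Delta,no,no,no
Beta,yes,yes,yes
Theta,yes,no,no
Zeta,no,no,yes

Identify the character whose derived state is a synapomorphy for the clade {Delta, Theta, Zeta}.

Character polarity is set by the outgroup: the derived state is whichever differs from the outgroup's state, so for C2, C3 the derived state is 'no', and for the remaining characters it is 'yes'.
C1 (state 'yes') occurs in Beta and Theta but conflicts with the nesting implied by the other characters — most parsimoniously interpreted as homoplasy.
Only Delta, Theta, and Zeta show the derived state 'no' for C2, supporting them as a clade.
C3: derived state 'no' in Delta and Theta only — synapomorphy for {Delta, Theta}.
Most parsimonious ingroup topology: (((Delta,Theta),Zeta),Beta).
The clade {Delta, Theta, Zeta} is supported by C2: its derived state 'no' occurs in exactly those taxa and in no other taxon (including the outgroup).

C2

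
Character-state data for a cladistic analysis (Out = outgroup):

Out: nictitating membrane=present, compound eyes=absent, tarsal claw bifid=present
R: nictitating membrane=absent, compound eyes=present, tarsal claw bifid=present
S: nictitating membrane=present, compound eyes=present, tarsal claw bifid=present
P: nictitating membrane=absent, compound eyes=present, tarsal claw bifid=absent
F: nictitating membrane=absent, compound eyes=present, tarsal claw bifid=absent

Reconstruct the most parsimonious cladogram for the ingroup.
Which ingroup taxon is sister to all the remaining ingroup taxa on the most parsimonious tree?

Character polarity is set by the outgroup: the derived state is whichever differs from the outgroup's state, so for nictitating membrane, tarsal claw bifid the derived state is 'absent', and for the remaining characters it is 'present'.
nictitating membrane: derived state 'absent' in F, P, and R only — synapomorphy for {F, P, R}.
compound eyes (derived state 'present') is shared by all ingroup taxa — unites the whole ingroup.
tarsal claw bifid: derived state 'absent' in F and P only — synapomorphy for {F, P}.
Most parsimonious ingroup topology: ((R,(P,F)),S).
S is sister to the clade containing all other ingroup taxa, so it is the earliest-diverging (most basal) ingroup lineage.

S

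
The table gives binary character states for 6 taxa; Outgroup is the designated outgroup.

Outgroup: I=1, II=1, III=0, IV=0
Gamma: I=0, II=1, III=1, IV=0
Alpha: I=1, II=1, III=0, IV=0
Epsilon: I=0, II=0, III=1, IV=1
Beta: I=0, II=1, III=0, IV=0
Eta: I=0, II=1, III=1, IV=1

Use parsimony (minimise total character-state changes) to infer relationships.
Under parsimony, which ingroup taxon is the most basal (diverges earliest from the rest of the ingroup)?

Character polarity is set by the outgroup: the derived state is whichever differs from the outgroup's state, so for I, II the derived state is '0', and for the remaining characters it is '1'.
Only Beta, Epsilon, Eta, and Gamma show the derived state '0' for I, supporting them as a clade.
II (derived state '0') is unique to Epsilon (autapomorphy; uninformative for grouping).
Only Epsilon, Eta, and Gamma show the derived state '1' for III, supporting them as a clade.
Only Epsilon and Eta show the derived state '1' for IV, supporting them as a clade.
Most parsimonious ingroup topology: (((Gamma,(Epsilon,Eta)),Beta),Alpha).
Alpha is sister to the clade containing all other ingroup taxa, so it is the earliest-diverging (most basal) ingroup lineage.

Alpha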